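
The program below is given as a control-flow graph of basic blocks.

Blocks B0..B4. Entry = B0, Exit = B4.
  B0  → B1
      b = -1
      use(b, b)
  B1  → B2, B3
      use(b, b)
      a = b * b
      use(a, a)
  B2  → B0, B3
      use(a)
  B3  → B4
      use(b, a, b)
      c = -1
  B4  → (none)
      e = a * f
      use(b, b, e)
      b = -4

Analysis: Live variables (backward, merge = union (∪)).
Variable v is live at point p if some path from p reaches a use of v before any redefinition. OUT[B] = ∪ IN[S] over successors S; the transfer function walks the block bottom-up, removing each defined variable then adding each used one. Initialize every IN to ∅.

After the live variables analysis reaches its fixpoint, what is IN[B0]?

Fixpoint table:
  B0:   IN={f}   OUT={b, f}
  B1:   IN={b, f}   OUT={a, b, f}
  B2:   IN={a, b, f}   OUT={a, b, f}
  B3:   IN={a, b, f}   OUT={a, b, f}
  B4:   IN={a, b, f}   OUT={}

Merge at B0: OUT[B0] = IN[B1] = {b, f}
Applying B0's transfer function to that OUT value gives IN[B0] (row B0 above).

Answer: {f}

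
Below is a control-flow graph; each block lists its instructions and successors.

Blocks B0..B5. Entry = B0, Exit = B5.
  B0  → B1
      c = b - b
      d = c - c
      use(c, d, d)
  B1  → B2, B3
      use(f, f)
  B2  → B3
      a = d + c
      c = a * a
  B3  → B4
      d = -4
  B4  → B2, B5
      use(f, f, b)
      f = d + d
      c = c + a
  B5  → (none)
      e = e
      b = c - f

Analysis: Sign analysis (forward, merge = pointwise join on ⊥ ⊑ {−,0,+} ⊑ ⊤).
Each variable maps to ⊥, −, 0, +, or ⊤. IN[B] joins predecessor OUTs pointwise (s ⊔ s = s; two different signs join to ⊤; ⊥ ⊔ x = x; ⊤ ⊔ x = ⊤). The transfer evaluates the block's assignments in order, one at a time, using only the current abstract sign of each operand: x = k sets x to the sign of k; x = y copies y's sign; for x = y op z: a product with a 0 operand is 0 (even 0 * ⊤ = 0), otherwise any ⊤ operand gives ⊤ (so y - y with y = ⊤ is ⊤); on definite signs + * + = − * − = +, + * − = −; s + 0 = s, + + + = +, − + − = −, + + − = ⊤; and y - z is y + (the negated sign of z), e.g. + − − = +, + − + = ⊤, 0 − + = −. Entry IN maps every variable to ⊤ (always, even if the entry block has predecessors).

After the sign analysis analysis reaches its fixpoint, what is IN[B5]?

Answer: {a: ⊤, b: ⊤, c: ⊤, d: -, e: ⊤, f: -}

Derivation:
Converged values:
  B0: | IN=(all ⊤) | OUT=(all ⊤)
  B1: | IN=(all ⊤) | OUT=(all ⊤)
  B2: | IN=(all ⊤) | OUT=(all ⊤)
  B3: | IN=(all ⊤) | OUT={d:-; rest ⊤}
  B4: | IN={d:-; rest ⊤} | OUT={d:-, f:-; rest ⊤}
  B5: | IN={d:-, f:-; rest ⊤} | OUT={d:-, f:-; rest ⊤}

Merge at B5: IN[B5] = OUT[B4] = {a: ⊤, b: ⊤, c: ⊤, d: -, e: ⊤, f: -}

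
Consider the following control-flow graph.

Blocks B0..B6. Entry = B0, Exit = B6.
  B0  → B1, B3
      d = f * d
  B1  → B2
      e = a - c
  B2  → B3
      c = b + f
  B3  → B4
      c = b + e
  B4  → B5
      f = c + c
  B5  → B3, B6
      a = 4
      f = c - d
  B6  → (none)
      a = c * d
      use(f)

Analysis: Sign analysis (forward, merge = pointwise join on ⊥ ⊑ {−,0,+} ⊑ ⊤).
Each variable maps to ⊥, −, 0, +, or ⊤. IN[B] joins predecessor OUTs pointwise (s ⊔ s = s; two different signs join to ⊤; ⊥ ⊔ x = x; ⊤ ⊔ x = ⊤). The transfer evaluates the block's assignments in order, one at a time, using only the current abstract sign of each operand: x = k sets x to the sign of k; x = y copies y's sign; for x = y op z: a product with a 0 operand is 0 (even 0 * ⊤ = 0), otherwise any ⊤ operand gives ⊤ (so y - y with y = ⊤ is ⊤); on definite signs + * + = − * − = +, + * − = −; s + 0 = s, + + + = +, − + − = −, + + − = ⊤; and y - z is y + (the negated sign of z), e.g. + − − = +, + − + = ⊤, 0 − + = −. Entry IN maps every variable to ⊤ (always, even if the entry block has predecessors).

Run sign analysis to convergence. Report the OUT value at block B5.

Answer: {a: +, b: ⊤, c: ⊤, d: ⊤, e: ⊤, f: ⊤}

Working:
Converged values:
  B0:  IN=(all ⊤)  OUT=(all ⊤)
  B1:  IN=(all ⊤)  OUT=(all ⊤)
  B2:  IN=(all ⊤)  OUT=(all ⊤)
  B3:  IN=(all ⊤)  OUT=(all ⊤)
  B4:  IN=(all ⊤)  OUT=(all ⊤)
  B5:  IN=(all ⊤)  OUT={a:+; rest ⊤}
  B6:  IN={a:+; rest ⊤}  OUT=(all ⊤)

Merge at B5: IN[B5] = OUT[B4] = {a: ⊤, b: ⊤, c: ⊤, d: ⊤, e: ⊤, f: ⊤}
Applying B5's transfer function to that IN value gives OUT[B5] (row B5 above).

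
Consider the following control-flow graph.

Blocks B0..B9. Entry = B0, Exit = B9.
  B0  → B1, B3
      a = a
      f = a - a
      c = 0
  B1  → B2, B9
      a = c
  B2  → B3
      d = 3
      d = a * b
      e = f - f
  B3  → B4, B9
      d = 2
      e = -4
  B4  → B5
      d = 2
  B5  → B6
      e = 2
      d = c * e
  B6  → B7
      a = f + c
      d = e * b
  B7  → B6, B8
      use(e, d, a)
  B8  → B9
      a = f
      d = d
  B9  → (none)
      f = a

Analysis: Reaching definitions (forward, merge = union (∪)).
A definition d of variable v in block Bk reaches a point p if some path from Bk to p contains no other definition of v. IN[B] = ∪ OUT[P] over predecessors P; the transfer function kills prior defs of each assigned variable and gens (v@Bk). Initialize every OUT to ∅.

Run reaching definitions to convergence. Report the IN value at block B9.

Per-block solution:
  B0:   IN={}   OUT={a@B0, c@B0, f@B0}
  B1:   IN={a@B0, c@B0, f@B0}   OUT={a@B1, c@B0, f@B0}
  B2:   IN={a@B1, c@B0, f@B0}   OUT={a@B1, c@B0, d@B2, e@B2, f@B0}
  B3:   IN={a@B0, a@B1, c@B0, d@B2, e@B2, f@B0}   OUT={a@B0, a@B1, c@B0, d@B3, e@B3, f@B0}
  B4:   IN={a@B0, a@B1, c@B0, d@B3, e@B3, f@B0}   OUT={a@B0, a@B1, c@B0, d@B4, e@B3, f@B0}
  B5:   IN={a@B0, a@B1, c@B0, d@B4, e@B3, f@B0}   OUT={a@B0, a@B1, c@B0, d@B5, e@B5, f@B0}
  B6:   IN={a@B0, a@B1, a@B6, c@B0, d@B5, d@B6, e@B5, f@B0}   OUT={a@B6, c@B0, d@B6, e@B5, f@B0}
  B7:   IN={a@B6, c@B0, d@B6, e@B5, f@B0}   OUT={a@B6, c@B0, d@B6, e@B5, f@B0}
  B8:   IN={a@B6, c@B0, d@B6, e@B5, f@B0}   OUT={a@B8, c@B0, d@B8, e@B5, f@B0}
  B9:   IN={a@B0, a@B1, a@B8, c@B0, d@B3, d@B8, e@B3, e@B5, f@B0}   OUT={a@B0, a@B1, a@B8, c@B0, d@B3, d@B8, e@B3, e@B5, f@B9}

Merge at B9: IN[B9] = OUT[B1] ⊔ OUT[B3] ⊔ OUT[B8] = {a@B0, a@B1, a@B8, c@B0, d@B3, d@B8, e@B3, e@B5, f@B0}

Answer: {a@B0, a@B1, a@B8, c@B0, d@B3, d@B8, e@B3, e@B5, f@B0}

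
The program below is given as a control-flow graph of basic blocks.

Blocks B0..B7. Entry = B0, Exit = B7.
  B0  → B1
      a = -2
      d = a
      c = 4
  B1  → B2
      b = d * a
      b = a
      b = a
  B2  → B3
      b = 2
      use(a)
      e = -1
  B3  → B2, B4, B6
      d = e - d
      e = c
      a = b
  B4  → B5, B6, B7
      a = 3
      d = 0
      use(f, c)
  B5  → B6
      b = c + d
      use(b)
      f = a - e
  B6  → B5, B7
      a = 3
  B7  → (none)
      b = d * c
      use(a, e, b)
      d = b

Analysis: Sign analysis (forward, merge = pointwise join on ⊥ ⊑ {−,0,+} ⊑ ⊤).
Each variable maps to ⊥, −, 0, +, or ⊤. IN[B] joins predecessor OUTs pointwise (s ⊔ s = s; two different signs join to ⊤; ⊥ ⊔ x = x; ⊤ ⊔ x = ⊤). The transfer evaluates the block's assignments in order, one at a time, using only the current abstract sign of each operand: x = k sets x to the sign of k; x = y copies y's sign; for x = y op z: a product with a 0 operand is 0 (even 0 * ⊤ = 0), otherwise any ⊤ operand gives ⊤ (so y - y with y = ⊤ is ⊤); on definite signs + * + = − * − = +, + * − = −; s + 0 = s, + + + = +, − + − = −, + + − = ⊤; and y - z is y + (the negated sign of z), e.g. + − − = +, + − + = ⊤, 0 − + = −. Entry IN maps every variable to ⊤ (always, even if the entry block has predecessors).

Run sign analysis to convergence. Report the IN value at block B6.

Converged values:
  B0:  IN=(all ⊤)  OUT={a:-, c:+, d:-; rest ⊤}
  B1:  IN={a:-, c:+, d:-; rest ⊤}  OUT={a:-, b:-, c:+, d:-; rest ⊤}
  B2:  IN={c:+; rest ⊤}  OUT={b:+, c:+, e:-; rest ⊤}
  B3:  IN={b:+, c:+, e:-; rest ⊤}  OUT={a:+, b:+, c:+, e:+; rest ⊤}
  B4:  IN={a:+, b:+, c:+, e:+; rest ⊤}  OUT={a:+, b:+, c:+, d:0, e:+; rest ⊤}
  B5:  IN={a:+, c:+, e:+; rest ⊤}  OUT={a:+, c:+, e:+; rest ⊤}
  B6:  IN={a:+, c:+, e:+; rest ⊤}  OUT={a:+, c:+, e:+; rest ⊤}
  B7:  IN={a:+, c:+, e:+; rest ⊤}  OUT={a:+, c:+, e:+; rest ⊤}

Merge at B6: IN[B6] = OUT[B3] ⊔ OUT[B4] ⊔ OUT[B5] = {a: +, b: ⊤, c: +, d: ⊤, e: +, f: ⊤}

Answer: {a: +, b: ⊤, c: +, d: ⊤, e: +, f: ⊤}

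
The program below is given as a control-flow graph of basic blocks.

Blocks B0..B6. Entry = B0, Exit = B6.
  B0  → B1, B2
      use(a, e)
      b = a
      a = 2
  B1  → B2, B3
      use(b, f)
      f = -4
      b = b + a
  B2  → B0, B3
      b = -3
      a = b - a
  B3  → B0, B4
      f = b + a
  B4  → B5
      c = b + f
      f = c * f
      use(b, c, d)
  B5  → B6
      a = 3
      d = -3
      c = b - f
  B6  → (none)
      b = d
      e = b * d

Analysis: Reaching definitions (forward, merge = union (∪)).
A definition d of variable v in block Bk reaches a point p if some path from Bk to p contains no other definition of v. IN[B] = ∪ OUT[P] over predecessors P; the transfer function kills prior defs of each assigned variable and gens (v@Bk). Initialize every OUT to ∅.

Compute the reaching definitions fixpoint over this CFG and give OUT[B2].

Per-block solution:
  B0: | IN={a@B0, a@B2, b@B1, b@B2, f@B1, f@B3} | OUT={a@B0, b@B0, f@B1, f@B3}
  B1: | IN={a@B0, b@B0, f@B1, f@B3} | OUT={a@B0, b@B1, f@B1}
  B2: | IN={a@B0, b@B0, b@B1, f@B1, f@B3} | OUT={a@B2, b@B2, f@B1, f@B3}
  B3: | IN={a@B0, a@B2, b@B1, b@B2, f@B1, f@B3} | OUT={a@B0, a@B2, b@B1, b@B2, f@B3}
  B4: | IN={a@B0, a@B2, b@B1, b@B2, f@B3} | OUT={a@B0, a@B2, b@B1, b@B2, c@B4, f@B4}
  B5: | IN={a@B0, a@B2, b@B1, b@B2, c@B4, f@B4} | OUT={a@B5, b@B1, b@B2, c@B5, d@B5, f@B4}
  B6: | IN={a@B5, b@B1, b@B2, c@B5, d@B5, f@B4} | OUT={a@B5, b@B6, c@B5, d@B5, e@B6, f@B4}

Merge at B2: IN[B2] = OUT[B0] ⊔ OUT[B1] = {a@B0, b@B0, b@B1, f@B1, f@B3}
Applying B2's transfer function to that IN value gives OUT[B2] (row B2 above).

Answer: {a@B2, b@B2, f@B1, f@B3}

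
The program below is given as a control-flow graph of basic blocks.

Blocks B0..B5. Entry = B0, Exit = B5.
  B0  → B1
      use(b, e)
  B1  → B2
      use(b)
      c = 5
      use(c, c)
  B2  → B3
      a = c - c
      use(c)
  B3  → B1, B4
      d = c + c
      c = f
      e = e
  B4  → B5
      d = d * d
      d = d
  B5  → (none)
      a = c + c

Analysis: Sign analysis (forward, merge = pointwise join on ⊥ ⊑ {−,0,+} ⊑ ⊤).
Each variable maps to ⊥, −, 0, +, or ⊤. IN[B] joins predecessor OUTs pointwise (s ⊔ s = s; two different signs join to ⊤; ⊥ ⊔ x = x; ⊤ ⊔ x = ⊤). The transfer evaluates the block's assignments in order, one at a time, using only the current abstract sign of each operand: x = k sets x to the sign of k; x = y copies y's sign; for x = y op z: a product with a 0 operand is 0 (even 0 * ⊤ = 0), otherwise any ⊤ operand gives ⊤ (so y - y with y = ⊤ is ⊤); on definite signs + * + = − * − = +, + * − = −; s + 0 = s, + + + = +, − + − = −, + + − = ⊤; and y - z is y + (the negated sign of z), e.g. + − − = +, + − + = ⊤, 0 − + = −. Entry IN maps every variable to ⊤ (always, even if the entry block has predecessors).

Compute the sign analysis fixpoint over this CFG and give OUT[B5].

Converged values:
  B0: | IN=(all ⊤) | OUT=(all ⊤)
  B1: | IN=(all ⊤) | OUT={c:+; rest ⊤}
  B2: | IN={c:+; rest ⊤} | OUT={c:+; rest ⊤}
  B3: | IN={c:+; rest ⊤} | OUT={d:+; rest ⊤}
  B4: | IN={d:+; rest ⊤} | OUT={d:+; rest ⊤}
  B5: | IN={d:+; rest ⊤} | OUT={d:+; rest ⊤}

Merge at B5: IN[B5] = OUT[B4] = {a: ⊤, b: ⊤, c: ⊤, d: +, e: ⊤, f: ⊤}
Applying B5's transfer function to that IN value gives OUT[B5] (row B5 above).

Answer: {a: ⊤, b: ⊤, c: ⊤, d: +, e: ⊤, f: ⊤}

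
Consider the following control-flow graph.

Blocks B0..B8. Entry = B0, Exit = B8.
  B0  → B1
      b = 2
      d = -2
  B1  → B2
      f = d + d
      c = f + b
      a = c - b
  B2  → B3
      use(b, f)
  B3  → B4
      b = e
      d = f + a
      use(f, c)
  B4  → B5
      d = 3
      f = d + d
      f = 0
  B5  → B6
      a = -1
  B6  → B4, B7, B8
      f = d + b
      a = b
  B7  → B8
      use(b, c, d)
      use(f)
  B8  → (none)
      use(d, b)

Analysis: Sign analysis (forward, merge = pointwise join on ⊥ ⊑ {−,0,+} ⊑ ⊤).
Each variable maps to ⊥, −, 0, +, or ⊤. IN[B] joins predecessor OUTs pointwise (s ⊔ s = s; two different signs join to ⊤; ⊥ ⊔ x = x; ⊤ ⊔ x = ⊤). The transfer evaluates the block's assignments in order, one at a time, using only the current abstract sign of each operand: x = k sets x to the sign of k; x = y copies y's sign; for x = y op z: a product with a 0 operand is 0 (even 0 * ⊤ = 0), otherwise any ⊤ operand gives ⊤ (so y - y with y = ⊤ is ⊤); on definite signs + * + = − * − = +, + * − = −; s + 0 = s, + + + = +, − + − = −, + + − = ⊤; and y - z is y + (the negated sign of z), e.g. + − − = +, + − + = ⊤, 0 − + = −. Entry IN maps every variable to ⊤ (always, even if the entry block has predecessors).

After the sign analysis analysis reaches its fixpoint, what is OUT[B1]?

Answer: {a: ⊤, b: +, c: ⊤, d: -, e: ⊤, f: -}

Derivation:
Per-block solution:
  B0: | IN=(all ⊤) | OUT={b:+, d:-; rest ⊤}
  B1: | IN={b:+, d:-; rest ⊤} | OUT={b:+, d:-, f:-; rest ⊤}
  B2: | IN={b:+, d:-, f:-; rest ⊤} | OUT={b:+, d:-, f:-; rest ⊤}
  B3: | IN={b:+, d:-, f:-; rest ⊤} | OUT={f:-; rest ⊤}
  B4: | IN=(all ⊤) | OUT={d:+, f:0; rest ⊤}
  B5: | IN={d:+, f:0; rest ⊤} | OUT={a:-, d:+, f:0; rest ⊤}
  B6: | IN={a:-, d:+, f:0; rest ⊤} | OUT={d:+; rest ⊤}
  B7: | IN={d:+; rest ⊤} | OUT={d:+; rest ⊤}
  B8: | IN={d:+; rest ⊤} | OUT={d:+; rest ⊤}

Merge at B1: IN[B1] = OUT[B0] = {a: ⊤, b: +, c: ⊤, d: -, e: ⊤, f: ⊤}
Applying B1's transfer function to that IN value gives OUT[B1] (row B1 above).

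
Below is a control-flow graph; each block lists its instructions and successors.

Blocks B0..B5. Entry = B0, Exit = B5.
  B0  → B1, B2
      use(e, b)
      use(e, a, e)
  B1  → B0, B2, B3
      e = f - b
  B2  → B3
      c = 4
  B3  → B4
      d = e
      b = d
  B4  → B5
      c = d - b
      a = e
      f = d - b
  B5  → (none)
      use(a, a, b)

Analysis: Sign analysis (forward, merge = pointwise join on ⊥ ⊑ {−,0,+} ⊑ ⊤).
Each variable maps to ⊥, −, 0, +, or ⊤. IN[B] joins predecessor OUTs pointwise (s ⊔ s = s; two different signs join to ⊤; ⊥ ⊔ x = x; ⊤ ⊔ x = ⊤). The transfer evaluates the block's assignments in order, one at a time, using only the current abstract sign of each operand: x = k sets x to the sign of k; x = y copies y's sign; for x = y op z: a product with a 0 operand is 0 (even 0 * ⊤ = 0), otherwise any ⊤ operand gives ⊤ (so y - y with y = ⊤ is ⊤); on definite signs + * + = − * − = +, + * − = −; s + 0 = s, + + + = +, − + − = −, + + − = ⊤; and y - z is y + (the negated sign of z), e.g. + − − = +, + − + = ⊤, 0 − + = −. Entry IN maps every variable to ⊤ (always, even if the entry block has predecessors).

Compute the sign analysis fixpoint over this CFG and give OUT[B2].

Answer: {a: ⊤, b: ⊤, c: +, d: ⊤, e: ⊤, f: ⊤}

Derivation:
Converged values:
  B0:  IN=(all ⊤)  OUT=(all ⊤)
  B1:  IN=(all ⊤)  OUT=(all ⊤)
  B2:  IN=(all ⊤)  OUT={c:+; rest ⊤}
  B3:  IN=(all ⊤)  OUT=(all ⊤)
  B4:  IN=(all ⊤)  OUT=(all ⊤)
  B5:  IN=(all ⊤)  OUT=(all ⊤)

Merge at B2: IN[B2] = OUT[B0] ⊔ OUT[B1] = {a: ⊤, b: ⊤, c: ⊤, d: ⊤, e: ⊤, f: ⊤}
Applying B2's transfer function to that IN value gives OUT[B2] (row B2 above).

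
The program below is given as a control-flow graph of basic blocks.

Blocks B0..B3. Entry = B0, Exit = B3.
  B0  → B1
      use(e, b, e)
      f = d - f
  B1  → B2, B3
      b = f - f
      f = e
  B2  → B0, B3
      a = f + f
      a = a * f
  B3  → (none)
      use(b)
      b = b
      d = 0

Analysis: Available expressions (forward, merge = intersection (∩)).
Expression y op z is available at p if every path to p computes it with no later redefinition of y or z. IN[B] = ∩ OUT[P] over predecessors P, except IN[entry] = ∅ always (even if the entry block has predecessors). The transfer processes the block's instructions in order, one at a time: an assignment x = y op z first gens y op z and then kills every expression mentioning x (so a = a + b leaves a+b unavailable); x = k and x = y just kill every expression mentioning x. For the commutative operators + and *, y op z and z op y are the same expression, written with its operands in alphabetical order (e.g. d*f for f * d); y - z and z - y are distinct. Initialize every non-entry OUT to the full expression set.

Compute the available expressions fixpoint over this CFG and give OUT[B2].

Converged values:
  B0:   IN={}   OUT={}
  B1:   IN={}   OUT={}
  B2:   IN={}   OUT={f+f}
  B3:   IN={}   OUT={}

Merge at B2: IN[B2] = OUT[B1] = {}
Applying B2's transfer function to that IN value gives OUT[B2] (row B2 above).

Answer: {f+f}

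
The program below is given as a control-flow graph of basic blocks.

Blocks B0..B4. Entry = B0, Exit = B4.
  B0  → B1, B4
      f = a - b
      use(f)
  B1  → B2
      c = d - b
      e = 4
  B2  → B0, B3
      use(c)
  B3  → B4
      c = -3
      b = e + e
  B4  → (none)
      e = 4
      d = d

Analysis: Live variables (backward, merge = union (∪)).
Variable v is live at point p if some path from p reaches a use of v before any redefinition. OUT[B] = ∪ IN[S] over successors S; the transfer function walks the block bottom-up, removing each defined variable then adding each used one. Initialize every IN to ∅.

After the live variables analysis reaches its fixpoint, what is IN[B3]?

Fixpoint table:
  B0: | IN={a, b, d} | OUT={a, b, d}
  B1: | IN={a, b, d} | OUT={a, b, c, d, e}
  B2: | IN={a, b, c, d, e} | OUT={a, b, d, e}
  B3: | IN={d, e} | OUT={d}
  B4: | IN={d} | OUT={}

Merge at B3: OUT[B3] = IN[B4] = {d}
Applying B3's transfer function to that OUT value gives IN[B3] (row B3 above).

Answer: {d, e}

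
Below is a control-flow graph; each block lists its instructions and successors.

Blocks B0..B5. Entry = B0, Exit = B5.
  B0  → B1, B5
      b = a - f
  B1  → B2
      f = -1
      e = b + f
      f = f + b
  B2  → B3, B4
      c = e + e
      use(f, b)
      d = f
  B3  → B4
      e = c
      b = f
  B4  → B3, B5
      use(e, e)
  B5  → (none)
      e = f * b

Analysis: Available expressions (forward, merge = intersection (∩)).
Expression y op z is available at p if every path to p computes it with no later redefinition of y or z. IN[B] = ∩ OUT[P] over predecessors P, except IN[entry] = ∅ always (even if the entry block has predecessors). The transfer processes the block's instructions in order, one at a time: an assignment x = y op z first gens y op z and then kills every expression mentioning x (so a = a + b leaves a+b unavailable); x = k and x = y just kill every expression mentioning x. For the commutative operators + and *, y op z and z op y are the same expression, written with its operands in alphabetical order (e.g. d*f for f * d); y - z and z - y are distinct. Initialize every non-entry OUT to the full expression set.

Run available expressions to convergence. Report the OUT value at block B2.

Converged values:
  B0:  IN={}  OUT={a-f}
  B1:  IN={a-f}  OUT={}
  B2:  IN={}  OUT={e+e}
  B3:  IN={}  OUT={}
  B4:  IN={}  OUT={}
  B5:  IN={}  OUT={b*f}

Merge at B2: IN[B2] = OUT[B1] = {}
Applying B2's transfer function to that IN value gives OUT[B2] (row B2 above).

Answer: {e+e}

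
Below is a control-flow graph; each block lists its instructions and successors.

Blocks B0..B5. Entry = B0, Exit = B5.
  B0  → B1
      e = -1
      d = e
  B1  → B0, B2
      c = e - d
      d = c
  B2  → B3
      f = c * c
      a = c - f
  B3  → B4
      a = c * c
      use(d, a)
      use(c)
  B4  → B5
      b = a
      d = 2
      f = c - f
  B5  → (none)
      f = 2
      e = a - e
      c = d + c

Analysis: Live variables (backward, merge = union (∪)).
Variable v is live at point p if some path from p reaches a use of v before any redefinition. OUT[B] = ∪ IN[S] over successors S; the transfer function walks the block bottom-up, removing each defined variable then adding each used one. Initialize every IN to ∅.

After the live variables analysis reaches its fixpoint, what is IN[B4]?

Fixpoint table:
  B0:  IN={}  OUT={d, e}
  B1:  IN={d, e}  OUT={c, d, e}
  B2:  IN={c, d, e}  OUT={c, d, e, f}
  B3:  IN={c, d, e, f}  OUT={a, c, e, f}
  B4:  IN={a, c, e, f}  OUT={a, c, d, e}
  B5:  IN={a, c, d, e}  OUT={}

Merge at B4: OUT[B4] = IN[B5] = {a, c, d, e}
Applying B4's transfer function to that OUT value gives IN[B4] (row B4 above).

Answer: {a, c, e, f}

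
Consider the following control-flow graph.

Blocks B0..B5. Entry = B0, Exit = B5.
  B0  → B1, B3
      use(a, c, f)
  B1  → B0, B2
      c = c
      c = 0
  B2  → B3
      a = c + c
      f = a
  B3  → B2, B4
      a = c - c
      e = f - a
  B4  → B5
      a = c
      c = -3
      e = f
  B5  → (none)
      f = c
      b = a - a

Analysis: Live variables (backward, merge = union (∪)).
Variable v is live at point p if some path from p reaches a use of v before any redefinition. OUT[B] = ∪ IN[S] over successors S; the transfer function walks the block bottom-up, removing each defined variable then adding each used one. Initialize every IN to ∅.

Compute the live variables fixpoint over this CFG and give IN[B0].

Converged values:
  B0: | IN={a, c, f} | OUT={a, c, f}
  B1: | IN={a, c, f} | OUT={a, c, f}
  B2: | IN={c} | OUT={c, f}
  B3: | IN={c, f} | OUT={c, f}
  B4: | IN={c, f} | OUT={a, c}
  B5: | IN={a, c} | OUT={}

Merge at B0: OUT[B0] = IN[B1] ⊔ IN[B3] = {a, c, f}
Applying B0's transfer function to that OUT value gives IN[B0] (row B0 above).

Answer: {a, c, f}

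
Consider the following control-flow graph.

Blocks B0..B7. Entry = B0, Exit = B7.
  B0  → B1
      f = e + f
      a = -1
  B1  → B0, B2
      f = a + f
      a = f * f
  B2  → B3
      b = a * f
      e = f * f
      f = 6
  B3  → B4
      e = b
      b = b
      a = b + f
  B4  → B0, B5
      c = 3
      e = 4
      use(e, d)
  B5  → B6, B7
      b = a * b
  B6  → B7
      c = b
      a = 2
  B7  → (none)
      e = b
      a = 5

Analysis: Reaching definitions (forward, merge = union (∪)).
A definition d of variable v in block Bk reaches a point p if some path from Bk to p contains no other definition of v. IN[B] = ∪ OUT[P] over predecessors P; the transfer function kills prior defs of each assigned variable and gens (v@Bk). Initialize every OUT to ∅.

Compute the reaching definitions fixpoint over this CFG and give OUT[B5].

Answer: {a@B3, b@B5, c@B4, e@B4, f@B2}

Derivation:
Fixpoint table:
  B0:   IN={a@B1, a@B3, b@B3, c@B4, e@B4, f@B1, f@B2}   OUT={a@B0, b@B3, c@B4, e@B4, f@B0}
  B1:   IN={a@B0, b@B3, c@B4, e@B4, f@B0}   OUT={a@B1, b@B3, c@B4, e@B4, f@B1}
  B2:   IN={a@B1, b@B3, c@B4, e@B4, f@B1}   OUT={a@B1, b@B2, c@B4, e@B2, f@B2}
  B3:   IN={a@B1, b@B2, c@B4, e@B2, f@B2}   OUT={a@B3, b@B3, c@B4, e@B3, f@B2}
  B4:   IN={a@B3, b@B3, c@B4, e@B3, f@B2}   OUT={a@B3, b@B3, c@B4, e@B4, f@B2}
  B5:   IN={a@B3, b@B3, c@B4, e@B4, f@B2}   OUT={a@B3, b@B5, c@B4, e@B4, f@B2}
  B6:   IN={a@B3, b@B5, c@B4, e@B4, f@B2}   OUT={a@B6, b@B5, c@B6, e@B4, f@B2}
  B7:   IN={a@B3, a@B6, b@B5, c@B4, c@B6, e@B4, f@B2}   OUT={a@B7, b@B5, c@B4, c@B6, e@B7, f@B2}

Merge at B5: IN[B5] = OUT[B4] = {a@B3, b@B3, c@B4, e@B4, f@B2}
Applying B5's transfer function to that IN value gives OUT[B5] (row B5 above).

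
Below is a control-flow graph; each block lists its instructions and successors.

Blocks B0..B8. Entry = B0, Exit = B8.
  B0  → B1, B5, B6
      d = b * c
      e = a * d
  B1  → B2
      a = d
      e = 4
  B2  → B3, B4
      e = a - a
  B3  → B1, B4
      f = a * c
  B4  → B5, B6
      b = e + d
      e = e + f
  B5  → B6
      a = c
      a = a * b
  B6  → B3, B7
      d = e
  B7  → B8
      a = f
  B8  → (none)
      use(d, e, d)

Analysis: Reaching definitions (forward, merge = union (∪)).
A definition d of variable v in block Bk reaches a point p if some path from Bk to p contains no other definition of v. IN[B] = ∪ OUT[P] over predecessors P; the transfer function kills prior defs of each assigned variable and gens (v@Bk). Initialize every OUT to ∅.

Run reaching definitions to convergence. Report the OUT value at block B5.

Answer: {a@B5, b@B4, d@B0, d@B6, e@B0, e@B4, f@B3}

Derivation:
Fixpoint table:
  B0:   IN={}   OUT={d@B0, e@B0}
  B1:   IN={a@B1, a@B5, b@B4, d@B0, d@B6, e@B0, e@B2, e@B4, f@B3}   OUT={a@B1, b@B4, d@B0, d@B6, e@B1, f@B3}
  B2:   IN={a@B1, b@B4, d@B0, d@B6, e@B1, f@B3}   OUT={a@B1, b@B4, d@B0, d@B6, e@B2, f@B3}
  B3:   IN={a@B1, a@B5, b@B4, d@B0, d@B6, e@B0, e@B2, e@B4, f@B3}   OUT={a@B1, a@B5, b@B4, d@B0, d@B6, e@B0, e@B2, e@B4, f@B3}
  B4:   IN={a@B1, a@B5, b@B4, d@B0, d@B6, e@B0, e@B2, e@B4, f@B3}   OUT={a@B1, a@B5, b@B4, d@B0, d@B6, e@B4, f@B3}
  B5:   IN={a@B1, a@B5, b@B4, d@B0, d@B6, e@B0, e@B4, f@B3}   OUT={a@B5, b@B4, d@B0, d@B6, e@B0, e@B4, f@B3}
  B6:   IN={a@B1, a@B5, b@B4, d@B0, d@B6, e@B0, e@B4, f@B3}   OUT={a@B1, a@B5, b@B4, d@B6, e@B0, e@B4, f@B3}
  B7:   IN={a@B1, a@B5, b@B4, d@B6, e@B0, e@B4, f@B3}   OUT={a@B7, b@B4, d@B6, e@B0, e@B4, f@B3}
  B8:   IN={a@B7, b@B4, d@B6, e@B0, e@B4, f@B3}   OUT={a@B7, b@B4, d@B6, e@B0, e@B4, f@B3}

Merge at B5: IN[B5] = OUT[B0] ⊔ OUT[B4] = {a@B1, a@B5, b@B4, d@B0, d@B6, e@B0, e@B4, f@B3}
Applying B5's transfer function to that IN value gives OUT[B5] (row B5 above).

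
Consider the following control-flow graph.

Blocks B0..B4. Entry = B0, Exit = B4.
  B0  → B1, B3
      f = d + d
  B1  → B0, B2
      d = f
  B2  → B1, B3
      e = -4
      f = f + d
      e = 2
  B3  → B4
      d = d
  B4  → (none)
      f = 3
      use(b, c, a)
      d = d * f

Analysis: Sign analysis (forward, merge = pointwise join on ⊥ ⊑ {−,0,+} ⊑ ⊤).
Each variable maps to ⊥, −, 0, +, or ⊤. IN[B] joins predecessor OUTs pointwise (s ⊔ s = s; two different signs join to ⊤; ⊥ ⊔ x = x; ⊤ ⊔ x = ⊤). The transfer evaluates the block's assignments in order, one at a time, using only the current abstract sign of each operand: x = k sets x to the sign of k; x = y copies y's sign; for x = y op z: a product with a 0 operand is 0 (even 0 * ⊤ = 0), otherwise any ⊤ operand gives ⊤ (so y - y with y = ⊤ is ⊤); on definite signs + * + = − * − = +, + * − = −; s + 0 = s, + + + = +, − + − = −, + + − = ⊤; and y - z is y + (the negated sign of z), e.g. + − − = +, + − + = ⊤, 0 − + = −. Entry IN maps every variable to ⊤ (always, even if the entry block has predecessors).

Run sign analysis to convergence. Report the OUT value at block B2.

Fixpoint table:
  B0:   IN=(all ⊤)   OUT=(all ⊤)
  B1:   IN=(all ⊤)   OUT=(all ⊤)
  B2:   IN=(all ⊤)   OUT={e:+; rest ⊤}
  B3:   IN=(all ⊤)   OUT=(all ⊤)
  B4:   IN=(all ⊤)   OUT={f:+; rest ⊤}

Merge at B2: IN[B2] = OUT[B1] = {a: ⊤, b: ⊤, c: ⊤, d: ⊤, e: ⊤, f: ⊤}
Applying B2's transfer function to that IN value gives OUT[B2] (row B2 above).

Answer: {a: ⊤, b: ⊤, c: ⊤, d: ⊤, e: +, f: ⊤}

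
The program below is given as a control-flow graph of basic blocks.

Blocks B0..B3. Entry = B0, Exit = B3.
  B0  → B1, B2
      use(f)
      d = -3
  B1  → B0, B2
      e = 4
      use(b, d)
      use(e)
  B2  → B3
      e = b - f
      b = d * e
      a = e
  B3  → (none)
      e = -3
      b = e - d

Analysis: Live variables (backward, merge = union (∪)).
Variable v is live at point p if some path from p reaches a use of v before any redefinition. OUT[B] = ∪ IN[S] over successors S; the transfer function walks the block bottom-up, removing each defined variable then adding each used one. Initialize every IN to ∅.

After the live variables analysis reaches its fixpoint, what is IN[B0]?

Answer: {b, f}

Working:
Per-block solution:
  B0:  IN={b, f}  OUT={b, d, f}
  B1:  IN={b, d, f}  OUT={b, d, f}
  B2:  IN={b, d, f}  OUT={d}
  B3:  IN={d}  OUT={}

Merge at B0: OUT[B0] = IN[B1] ⊔ IN[B2] = {b, d, f}
Applying B0's transfer function to that OUT value gives IN[B0] (row B0 above).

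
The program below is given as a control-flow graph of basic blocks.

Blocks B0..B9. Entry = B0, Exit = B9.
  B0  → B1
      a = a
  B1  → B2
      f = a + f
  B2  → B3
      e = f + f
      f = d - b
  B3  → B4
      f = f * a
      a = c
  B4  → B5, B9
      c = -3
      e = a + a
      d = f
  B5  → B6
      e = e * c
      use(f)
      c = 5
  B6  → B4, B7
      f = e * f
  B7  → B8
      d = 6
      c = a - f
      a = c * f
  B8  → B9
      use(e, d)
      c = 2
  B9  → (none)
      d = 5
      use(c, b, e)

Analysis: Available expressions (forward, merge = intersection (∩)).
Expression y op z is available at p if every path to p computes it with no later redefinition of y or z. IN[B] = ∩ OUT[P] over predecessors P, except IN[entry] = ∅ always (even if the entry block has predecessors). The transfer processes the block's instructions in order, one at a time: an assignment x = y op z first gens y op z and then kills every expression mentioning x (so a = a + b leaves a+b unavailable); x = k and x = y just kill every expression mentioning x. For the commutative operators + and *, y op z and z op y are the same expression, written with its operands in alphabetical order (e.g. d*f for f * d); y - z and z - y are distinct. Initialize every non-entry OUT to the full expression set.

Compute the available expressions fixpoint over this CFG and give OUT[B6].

Converged values:
  B0:  IN={}  OUT={}
  B1:  IN={}  OUT={}
  B2:  IN={}  OUT={d-b}
  B3:  IN={d-b}  OUT={d-b}
  B4:  IN={}  OUT={a+a}
  B5:  IN={a+a}  OUT={a+a}
  B6:  IN={a+a}  OUT={a+a}
  B7:  IN={a+a}  OUT={c*f}
  B8:  IN={c*f}  OUT={}
  B9:  IN={}  OUT={}

Merge at B6: IN[B6] = OUT[B5] = {a+a}
Applying B6's transfer function to that IN value gives OUT[B6] (row B6 above).

Answer: {a+a}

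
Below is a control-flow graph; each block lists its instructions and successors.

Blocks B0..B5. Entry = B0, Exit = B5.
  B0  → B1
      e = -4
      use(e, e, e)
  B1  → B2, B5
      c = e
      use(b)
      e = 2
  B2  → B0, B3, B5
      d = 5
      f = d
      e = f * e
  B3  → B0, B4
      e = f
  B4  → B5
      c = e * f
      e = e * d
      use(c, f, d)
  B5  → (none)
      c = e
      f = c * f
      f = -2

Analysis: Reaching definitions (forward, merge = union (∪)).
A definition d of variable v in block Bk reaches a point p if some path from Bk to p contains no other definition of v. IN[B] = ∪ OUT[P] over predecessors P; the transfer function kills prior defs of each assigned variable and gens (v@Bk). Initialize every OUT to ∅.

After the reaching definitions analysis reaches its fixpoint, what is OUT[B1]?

Answer: {c@B1, d@B2, e@B1, f@B2}

Derivation:
Converged values:
  B0:   IN={c@B1, d@B2, e@B2, e@B3, f@B2}   OUT={c@B1, d@B2, e@B0, f@B2}
  B1:   IN={c@B1, d@B2, e@B0, f@B2}   OUT={c@B1, d@B2, e@B1, f@B2}
  B2:   IN={c@B1, d@B2, e@B1, f@B2}   OUT={c@B1, d@B2, e@B2, f@B2}
  B3:   IN={c@B1, d@B2, e@B2, f@B2}   OUT={c@B1, d@B2, e@B3, f@B2}
  B4:   IN={c@B1, d@B2, e@B3, f@B2}   OUT={c@B4, d@B2, e@B4, f@B2}
  B5:   IN={c@B1, c@B4, d@B2, e@B1, e@B2, e@B4, f@B2}   OUT={c@B5, d@B2, e@B1, e@B2, e@B4, f@B5}

Merge at B1: IN[B1] = OUT[B0] = {c@B1, d@B2, e@B0, f@B2}
Applying B1's transfer function to that IN value gives OUT[B1] (row B1 above).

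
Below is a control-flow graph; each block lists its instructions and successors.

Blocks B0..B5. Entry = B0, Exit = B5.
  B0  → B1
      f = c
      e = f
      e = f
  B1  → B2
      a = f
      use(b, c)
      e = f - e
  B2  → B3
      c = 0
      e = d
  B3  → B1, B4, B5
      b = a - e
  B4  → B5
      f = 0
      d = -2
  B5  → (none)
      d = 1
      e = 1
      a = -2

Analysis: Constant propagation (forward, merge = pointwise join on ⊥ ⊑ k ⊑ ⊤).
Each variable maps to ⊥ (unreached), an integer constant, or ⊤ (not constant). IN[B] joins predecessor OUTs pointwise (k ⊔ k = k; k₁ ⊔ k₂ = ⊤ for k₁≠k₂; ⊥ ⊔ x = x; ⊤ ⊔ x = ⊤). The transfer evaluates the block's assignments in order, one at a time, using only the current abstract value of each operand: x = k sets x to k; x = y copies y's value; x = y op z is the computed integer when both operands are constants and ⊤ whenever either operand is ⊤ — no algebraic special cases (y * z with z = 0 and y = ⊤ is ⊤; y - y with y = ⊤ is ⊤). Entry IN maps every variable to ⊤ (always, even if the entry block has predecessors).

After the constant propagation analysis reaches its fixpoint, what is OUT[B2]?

Per-block solution:
  B0:   IN=(all ⊤)   OUT=(all ⊤)
  B1:   IN=(all ⊤)   OUT=(all ⊤)
  B2:   IN=(all ⊤)   OUT={c:0; rest ⊤}
  B3:   IN={c:0; rest ⊤}   OUT={c:0; rest ⊤}
  B4:   IN={c:0; rest ⊤}   OUT={c:0, d:-2, f:0; rest ⊤}
  B5:   IN={c:0; rest ⊤}   OUT={a:-2, c:0, d:1, e:1; rest ⊤}

Merge at B2: IN[B2] = OUT[B1] = {a: ⊤, b: ⊤, c: ⊤, d: ⊤, e: ⊤, f: ⊤}
Applying B2's transfer function to that IN value gives OUT[B2] (row B2 above).

Answer: {a: ⊤, b: ⊤, c: 0, d: ⊤, e: ⊤, f: ⊤}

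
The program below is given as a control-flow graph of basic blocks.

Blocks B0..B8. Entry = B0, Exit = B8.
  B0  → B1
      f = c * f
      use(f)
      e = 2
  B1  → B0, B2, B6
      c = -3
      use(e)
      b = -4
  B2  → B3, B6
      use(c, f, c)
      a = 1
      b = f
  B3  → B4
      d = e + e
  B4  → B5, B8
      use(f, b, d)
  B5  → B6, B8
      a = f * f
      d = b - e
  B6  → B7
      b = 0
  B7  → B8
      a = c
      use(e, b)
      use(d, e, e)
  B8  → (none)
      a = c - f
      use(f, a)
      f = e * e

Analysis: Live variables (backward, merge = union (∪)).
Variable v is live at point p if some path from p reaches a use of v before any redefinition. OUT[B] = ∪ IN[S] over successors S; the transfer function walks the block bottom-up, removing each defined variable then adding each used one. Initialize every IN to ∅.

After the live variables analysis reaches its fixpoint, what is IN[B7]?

Converged values:
  B0:  IN={c, d, f}  OUT={d, e, f}
  B1:  IN={d, e, f}  OUT={c, d, e, f}
  B2:  IN={c, d, e, f}  OUT={b, c, d, e, f}
  B3:  IN={b, c, e, f}  OUT={b, c, d, e, f}
  B4:  IN={b, c, d, e, f}  OUT={b, c, e, f}
  B5:  IN={b, c, e, f}  OUT={c, d, e, f}
  B6:  IN={c, d, e, f}  OUT={b, c, d, e, f}
  B7:  IN={b, c, d, e, f}  OUT={c, e, f}
  B8:  IN={c, e, f}  OUT={}

Merge at B7: OUT[B7] = IN[B8] = {c, e, f}
Applying B7's transfer function to that OUT value gives IN[B7] (row B7 above).

Answer: {b, c, d, e, f}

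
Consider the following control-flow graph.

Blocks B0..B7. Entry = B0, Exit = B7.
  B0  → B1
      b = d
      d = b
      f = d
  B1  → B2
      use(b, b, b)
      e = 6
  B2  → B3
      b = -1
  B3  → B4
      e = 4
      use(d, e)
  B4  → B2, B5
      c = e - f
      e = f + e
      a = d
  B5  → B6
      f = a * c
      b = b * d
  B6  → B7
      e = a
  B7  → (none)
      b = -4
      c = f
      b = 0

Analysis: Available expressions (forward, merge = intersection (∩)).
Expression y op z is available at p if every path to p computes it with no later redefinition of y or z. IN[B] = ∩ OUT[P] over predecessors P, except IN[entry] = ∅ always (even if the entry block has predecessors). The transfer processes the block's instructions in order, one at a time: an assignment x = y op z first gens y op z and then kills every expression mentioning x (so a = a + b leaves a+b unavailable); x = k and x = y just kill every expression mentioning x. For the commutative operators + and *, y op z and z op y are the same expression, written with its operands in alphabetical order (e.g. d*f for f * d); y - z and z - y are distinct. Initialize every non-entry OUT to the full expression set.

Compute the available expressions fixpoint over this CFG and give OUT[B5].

Answer: {a*c}

Working:
Per-block solution:
  B0: | IN={} | OUT={}
  B1: | IN={} | OUT={}
  B2: | IN={} | OUT={}
  B3: | IN={} | OUT={}
  B4: | IN={} | OUT={}
  B5: | IN={} | OUT={a*c}
  B6: | IN={a*c} | OUT={a*c}
  B7: | IN={a*c} | OUT={}

Merge at B5: IN[B5] = OUT[B4] = {}
Applying B5's transfer function to that IN value gives OUT[B5] (row B5 above).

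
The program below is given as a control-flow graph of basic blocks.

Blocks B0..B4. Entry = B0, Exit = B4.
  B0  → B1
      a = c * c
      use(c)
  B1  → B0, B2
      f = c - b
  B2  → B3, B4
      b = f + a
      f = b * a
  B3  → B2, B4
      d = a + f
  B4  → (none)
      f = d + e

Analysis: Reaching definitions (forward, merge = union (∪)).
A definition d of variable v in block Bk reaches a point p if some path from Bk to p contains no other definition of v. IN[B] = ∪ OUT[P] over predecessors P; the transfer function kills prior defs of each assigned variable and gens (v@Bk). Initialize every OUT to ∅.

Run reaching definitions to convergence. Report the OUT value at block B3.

Converged values:
  B0: | IN={a@B0, f@B1} | OUT={a@B0, f@B1}
  B1: | IN={a@B0, f@B1} | OUT={a@B0, f@B1}
  B2: | IN={a@B0, b@B2, d@B3, f@B1, f@B2} | OUT={a@B0, b@B2, d@B3, f@B2}
  B3: | IN={a@B0, b@B2, d@B3, f@B2} | OUT={a@B0, b@B2, d@B3, f@B2}
  B4: | IN={a@B0, b@B2, d@B3, f@B2} | OUT={a@B0, b@B2, d@B3, f@B4}

Merge at B3: IN[B3] = OUT[B2] = {a@B0, b@B2, d@B3, f@B2}
Applying B3's transfer function to that IN value gives OUT[B3] (row B3 above).

Answer: {a@B0, b@B2, d@B3, f@B2}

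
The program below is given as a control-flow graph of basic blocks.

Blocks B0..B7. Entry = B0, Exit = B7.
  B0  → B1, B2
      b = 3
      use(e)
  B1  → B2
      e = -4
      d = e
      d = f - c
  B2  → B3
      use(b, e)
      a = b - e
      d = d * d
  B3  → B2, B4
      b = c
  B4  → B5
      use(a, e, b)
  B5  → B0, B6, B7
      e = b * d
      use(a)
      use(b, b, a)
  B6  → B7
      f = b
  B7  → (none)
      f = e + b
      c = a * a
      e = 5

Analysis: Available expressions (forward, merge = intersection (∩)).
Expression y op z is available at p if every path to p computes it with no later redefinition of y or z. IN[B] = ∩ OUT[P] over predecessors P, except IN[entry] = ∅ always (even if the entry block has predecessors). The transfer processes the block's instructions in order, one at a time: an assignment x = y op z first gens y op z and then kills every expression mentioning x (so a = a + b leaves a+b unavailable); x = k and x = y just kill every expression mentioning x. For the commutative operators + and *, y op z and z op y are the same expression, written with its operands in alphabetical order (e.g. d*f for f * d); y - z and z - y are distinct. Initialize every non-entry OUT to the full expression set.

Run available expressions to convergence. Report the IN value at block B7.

Fixpoint table:
  B0:   IN={}   OUT={}
  B1:   IN={}   OUT={f-c}
  B2:   IN={}   OUT={b-e}
  B3:   IN={b-e}   OUT={}
  B4:   IN={}   OUT={}
  B5:   IN={}   OUT={b*d}
  B6:   IN={b*d}   OUT={b*d}
  B7:   IN={b*d}   OUT={a*a, b*d}

Merge at B7: IN[B7] = OUT[B5] ∩ OUT[B6] = {b*d}

Answer: {b*d}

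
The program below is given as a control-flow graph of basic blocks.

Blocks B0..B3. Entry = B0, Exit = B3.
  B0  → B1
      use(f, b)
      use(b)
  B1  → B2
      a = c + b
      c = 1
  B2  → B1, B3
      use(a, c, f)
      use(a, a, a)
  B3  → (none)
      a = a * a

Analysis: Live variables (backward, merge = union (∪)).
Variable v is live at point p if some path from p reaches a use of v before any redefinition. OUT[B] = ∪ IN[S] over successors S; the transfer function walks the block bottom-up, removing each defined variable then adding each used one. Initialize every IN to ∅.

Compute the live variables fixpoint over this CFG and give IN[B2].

Converged values:
  B0:   IN={b, c, f}   OUT={b, c, f}
  B1:   IN={b, c, f}   OUT={a, b, c, f}
  B2:   IN={a, b, c, f}   OUT={a, b, c, f}
  B3:   IN={a}   OUT={}

Merge at B2: OUT[B2] = IN[B1] ⊔ IN[B3] = {a, b, c, f}
Applying B2's transfer function to that OUT value gives IN[B2] (row B2 above).

Answer: {a, b, c, f}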